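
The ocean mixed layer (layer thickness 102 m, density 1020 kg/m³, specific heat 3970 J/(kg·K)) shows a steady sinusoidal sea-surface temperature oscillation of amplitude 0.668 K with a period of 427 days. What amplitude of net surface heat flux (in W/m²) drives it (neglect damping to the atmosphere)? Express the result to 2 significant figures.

Areal heat capacity C = ρ c_p D = 1020 × 3970 × 102 = 4.13×10^8 J/(m^2 K).
ω = 2π / 3.69×10^7 s = 1.70×10^-7 s⁻¹.
Cω = 4.13×10^8 × 1.70×10^-7 = 70.3 W/(m²·K).
F₀ = A × Cω = 0.668 × 70.3 = 47.0 W/m².

47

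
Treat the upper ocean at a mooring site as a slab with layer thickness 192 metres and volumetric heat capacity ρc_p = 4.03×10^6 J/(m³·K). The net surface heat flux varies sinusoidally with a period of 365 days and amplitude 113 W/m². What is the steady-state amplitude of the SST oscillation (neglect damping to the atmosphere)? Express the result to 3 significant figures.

Areal heat capacity C = ρc_p × D = 4.03×10^6 × 192 = 7.74×10^8 J/(m²·K).
Angular frequency ω = 2π / T = 2π / 3.15×10^7 s = 1.99×10^-7 s⁻¹.
Cω = 7.74×10^8 × 1.99×10^-7 = 154 W/(m²·K).
Amplitude A = F₀ / (Cω) = 113 / 154 = 0.733 K.

0.733 K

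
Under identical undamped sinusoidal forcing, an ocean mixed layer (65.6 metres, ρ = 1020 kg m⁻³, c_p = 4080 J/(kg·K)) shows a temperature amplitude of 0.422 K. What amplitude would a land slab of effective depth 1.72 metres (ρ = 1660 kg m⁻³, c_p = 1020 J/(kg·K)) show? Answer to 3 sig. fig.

39.6 K

C_ocean = 2.73×10^8 J/(m²·K); C_land = 2.91×10^6 J/(m²·K).
A ∝ 1/C ⇒ A_land = A_ocean × C_ocean/C_land = 0.422 × 93.7 = 39.6 K.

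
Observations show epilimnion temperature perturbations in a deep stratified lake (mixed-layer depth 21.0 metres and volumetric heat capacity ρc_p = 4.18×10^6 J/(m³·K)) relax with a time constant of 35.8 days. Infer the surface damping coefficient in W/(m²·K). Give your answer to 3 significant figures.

28.4

Areal heat capacity C = ρc_p × D = 4.18×10^6 × 21.0 = 8.78×10^7 J/(m^2 K).
τ = 35.8 days = 3.09×10^6 s.
λ = C / τ = 8.78×10^7 / 3.09×10^6 = 28.4 W/(m²·K).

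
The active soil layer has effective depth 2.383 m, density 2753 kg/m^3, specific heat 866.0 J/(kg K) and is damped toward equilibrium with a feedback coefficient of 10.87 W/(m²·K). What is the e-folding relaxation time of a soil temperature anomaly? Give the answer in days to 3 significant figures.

Areal heat capacity C = ρ c_p D = 2753 × 866.0 × 2.383 = 5.68×10^6 J/(m^2 K).
Relaxation time τ = C / λ = 5.68×10^6 / 10.87 = 5.23×10^5 s.
In days: 5.23×10^5 s / (86400 s/day) = 6.05 days.

6.05 days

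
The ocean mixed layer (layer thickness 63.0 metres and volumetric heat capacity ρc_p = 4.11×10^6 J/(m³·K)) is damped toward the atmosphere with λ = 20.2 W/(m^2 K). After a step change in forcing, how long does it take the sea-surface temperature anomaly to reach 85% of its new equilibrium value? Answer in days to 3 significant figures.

281 days

Areal heat capacity C = ρc_p × D = 4.11×10^6 × 63.0 = 2.59×10^8 J/(m^2 K).
τ = C / λ = 2.59×10^8 / 20.2 = 1.28×10^7 s.
Fraction reached: 1 − e^(−t/τ) = 0.85 ⇒ t = −τ ln(1 − 0.85) = τ × 1.90.
t = 2.43×10^7 s = 281 days.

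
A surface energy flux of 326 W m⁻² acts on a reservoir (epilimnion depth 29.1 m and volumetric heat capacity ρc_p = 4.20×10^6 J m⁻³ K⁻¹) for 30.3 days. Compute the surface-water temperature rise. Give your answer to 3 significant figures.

6.98 K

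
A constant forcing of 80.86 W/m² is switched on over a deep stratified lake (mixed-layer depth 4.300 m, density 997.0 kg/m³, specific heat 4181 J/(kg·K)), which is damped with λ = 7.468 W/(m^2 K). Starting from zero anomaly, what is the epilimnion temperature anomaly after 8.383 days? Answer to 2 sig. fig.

2.8 K

Areal heat capacity C = ρ c_p D = 997.0 × 4181 × 4.300 = 1.79×10^7 J/(m^2 K).
τ = C / λ = 1.79×10^7 / 7.468 = 2.40×10^6 s.
Equilibrium anomaly ΔT_eq = F / λ = 80.86 / 7.468 = 10.8 K.
t = 8.383 days = 7.24×10^5 s, so t/τ = 0.302.
ΔT(t) = ΔT_eq (1 − e^(−t/τ)) = 10.8 × (1 − e^−0.302) = 2.82 K.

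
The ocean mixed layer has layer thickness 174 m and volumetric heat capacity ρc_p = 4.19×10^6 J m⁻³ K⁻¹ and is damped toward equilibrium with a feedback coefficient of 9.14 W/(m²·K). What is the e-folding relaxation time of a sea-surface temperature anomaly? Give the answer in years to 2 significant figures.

2.5 years

Areal heat capacity C = ρc_p × D = 4.19×10^6 × 174 = 7.29×10^8 J/(m^2 K).
Relaxation time τ = C / λ = 7.29×10^8 / 9.14 = 7.98×10^7 s.
In years: 7.98×10^7 s / (3.156×10^7 s/year) = 2.53 years.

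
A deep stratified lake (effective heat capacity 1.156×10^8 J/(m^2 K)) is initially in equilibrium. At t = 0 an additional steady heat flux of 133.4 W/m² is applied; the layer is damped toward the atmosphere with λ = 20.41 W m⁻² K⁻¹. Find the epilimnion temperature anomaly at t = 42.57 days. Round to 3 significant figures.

3.12 K

Areal heat capacity C = 1.156×10^8 J/(m^2 K) (given).
τ = C / λ = 1.16×10^8 / 20.41 = 5.66×10^6 s.
Equilibrium anomaly ΔT_eq = F / λ = 133.4 / 20.41 = 6.54 K.
t = 42.57 days = 3.68×10^6 s, so t/τ = 0.649.
ΔT(t) = ΔT_eq (1 − e^(−t/τ)) = 6.54 × (1 − e^−0.649) = 3.12 K.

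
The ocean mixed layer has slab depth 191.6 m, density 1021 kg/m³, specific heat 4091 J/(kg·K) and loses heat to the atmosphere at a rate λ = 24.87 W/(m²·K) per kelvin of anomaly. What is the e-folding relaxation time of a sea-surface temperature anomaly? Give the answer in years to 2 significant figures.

1.0 years

Areal heat capacity C = ρ c_p D = 1021 × 4091 × 191.6 = 8.00×10^8 J/(m^2 K).
Relaxation time τ = C / λ = 8.00×10^8 / 24.87 = 3.22×10^7 s.
In years: 3.22×10^7 s / (3.156×10^7 s/year) = 1.02 years.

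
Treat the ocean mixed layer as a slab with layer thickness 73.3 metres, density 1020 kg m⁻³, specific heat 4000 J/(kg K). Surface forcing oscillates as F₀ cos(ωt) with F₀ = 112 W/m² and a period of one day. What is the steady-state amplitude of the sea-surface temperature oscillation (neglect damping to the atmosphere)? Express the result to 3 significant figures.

Areal heat capacity C = ρ c_p D = 1020 × 4000 × 73.3 = 2.99×10^8 J/(m²·K).
Angular frequency ω = 2π / T = 2π / 86400 s = 7.27×10^-5 s⁻¹.
Cω = 2.99×10^8 × 7.27×10^-5 = 21700 W/(m²·K).
Amplitude A = F₀ / (Cω) = 112 / 21700 = 0.00515 K.

0.00515 K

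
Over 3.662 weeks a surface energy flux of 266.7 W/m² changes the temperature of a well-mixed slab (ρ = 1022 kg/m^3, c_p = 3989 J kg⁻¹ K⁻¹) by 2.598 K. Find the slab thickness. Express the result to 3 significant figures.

Heat input Q = F Δt = 266.7 × 2.21×10^6 s = 5.91×10^8 J/m².
Required areal heat capacity C = Q / ΔT = 2.27×10^8 J/(m²·K).
Depth D = C / (ρ c_p) = 2.27×10^8 / (1022 × 3989) = 55.8 m.

55.8 m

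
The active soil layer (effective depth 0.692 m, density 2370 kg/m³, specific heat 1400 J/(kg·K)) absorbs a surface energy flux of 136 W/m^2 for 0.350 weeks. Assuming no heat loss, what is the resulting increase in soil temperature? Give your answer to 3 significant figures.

12.5 K

Areal heat capacity C = ρ c_p D = 2370 × 1400 × 0.692 = 2.30×10^6 J/(m²·K).
Net heat input Q = F Δt = 136 × (0.350 weeks × 6.048×10^5 s/week) = 2.88×10^7 J/m².
ΔT = Q / C = 2.88×10^7 / 2.30×10^6 = 12.5 K.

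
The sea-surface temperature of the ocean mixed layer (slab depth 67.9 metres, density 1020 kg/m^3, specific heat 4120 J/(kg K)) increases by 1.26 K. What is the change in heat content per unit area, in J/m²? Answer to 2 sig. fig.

Areal heat capacity C = ρ c_p D = 1020 × 4120 × 67.9 = 2.85×10^8 J/(m^2 K).
ΔQ = C ΔT = 2.85×10^8 × 1.26 = 3.60×10^8 J/m².

3.6×10^8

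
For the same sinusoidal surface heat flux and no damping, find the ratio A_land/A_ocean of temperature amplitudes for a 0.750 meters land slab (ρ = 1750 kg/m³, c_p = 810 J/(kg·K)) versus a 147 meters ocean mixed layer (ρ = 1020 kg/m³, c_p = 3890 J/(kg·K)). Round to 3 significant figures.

549

C_ocean = 1020 × 3890 × 147 = 5.83×10^8 J/(m²·K).
C_land = 1750 × 810 × 0.750 = 1.06×10^6 J/(m²·K).
Undamped amplitude ∝ 1/C, so A_land/A_ocean = C_ocean/C_land = 549.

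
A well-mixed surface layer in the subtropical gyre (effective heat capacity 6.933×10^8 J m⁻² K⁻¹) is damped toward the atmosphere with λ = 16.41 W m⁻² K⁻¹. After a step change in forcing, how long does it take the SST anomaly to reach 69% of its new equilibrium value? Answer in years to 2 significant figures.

1.6 years

Areal heat capacity C = 6.933×10^8 J m⁻² K⁻¹ (given).
τ = C / λ = 6.93×10^8 / 16.41 = 4.22×10^7 s.
Fraction reached: 1 − e^(−t/τ) = 0.69 ⇒ t = −τ ln(1 − 0.69) = τ × 1.17.
t = 4.95×10^7 s = 1.57 years.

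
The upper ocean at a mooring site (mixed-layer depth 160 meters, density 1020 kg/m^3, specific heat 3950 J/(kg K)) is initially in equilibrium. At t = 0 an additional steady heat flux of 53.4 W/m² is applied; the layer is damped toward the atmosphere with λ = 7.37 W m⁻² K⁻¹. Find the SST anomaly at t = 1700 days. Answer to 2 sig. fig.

Areal heat capacity C = ρ c_p D = 1020 × 3950 × 160 = 6.45×10^8 J/(m²·K).
τ = C / λ = 6.45×10^8 / 7.37 = 8.75×10^7 s.
Equilibrium anomaly ΔT_eq = F / λ = 53.4 / 7.37 = 7.25 K.
t = 1700 days = 1.47×10^8 s, so t/τ = 1.68.
ΔT(t) = ΔT_eq (1 − e^(−t/τ)) = 7.25 × (1 − e^−1.68) = 5.89 K.

5.9 K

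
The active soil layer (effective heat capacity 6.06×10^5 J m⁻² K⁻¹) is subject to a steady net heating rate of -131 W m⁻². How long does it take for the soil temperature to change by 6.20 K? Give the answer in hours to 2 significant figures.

8.0 hours

Areal heat capacity C = 6.06×10^5 J m⁻² K⁻¹ (given).
Time required: Δt = C ΔT / F = 6.06×10^5 × -6.20 / -131 = 28700 s.
In hours: 28700 s / (3600 s/hour) = 7.97 hours.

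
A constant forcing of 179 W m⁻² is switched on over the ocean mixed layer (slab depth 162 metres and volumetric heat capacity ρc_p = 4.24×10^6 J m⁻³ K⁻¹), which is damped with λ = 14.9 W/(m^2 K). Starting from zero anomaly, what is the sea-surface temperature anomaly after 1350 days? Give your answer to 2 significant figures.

11 K

Areal heat capacity C = ρc_p × D = 4.24×10^6 × 162 = 6.87×10^8 J/(m²·K).
τ = C / λ = 6.87×10^8 / 14.9 = 4.61×10^7 s.
Equilibrium anomaly ΔT_eq = F / λ = 179 / 14.9 = 12.0 K.
t = 1350 days = 1.17×10^8 s, so t/τ = 2.53.
ΔT(t) = ΔT_eq (1 − e^(−t/τ)) = 12.0 × (1 − e^−2.53) = 11.1 K.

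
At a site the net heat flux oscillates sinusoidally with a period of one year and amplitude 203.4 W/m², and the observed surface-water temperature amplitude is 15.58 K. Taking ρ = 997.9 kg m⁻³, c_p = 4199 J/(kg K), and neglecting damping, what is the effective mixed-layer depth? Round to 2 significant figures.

ω = 2π / 3.15×10^7 s = 1.99×10^-7 s⁻¹.
Required C = F₀ / (A ω) = 203.4 / (15.58 × 1.99×10^-7) = 6.55×10^7 J/(m²·K).
D = C / (ρ c_p) = 6.55×10^7 / (997.9 × 4199) = 15.6 m.

16 m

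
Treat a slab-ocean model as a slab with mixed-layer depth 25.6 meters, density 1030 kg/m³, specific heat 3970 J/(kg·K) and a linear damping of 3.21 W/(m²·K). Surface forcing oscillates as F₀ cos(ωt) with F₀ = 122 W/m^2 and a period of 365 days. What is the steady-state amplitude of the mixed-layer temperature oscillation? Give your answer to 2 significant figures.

5.8 K

Areal heat capacity C = ρ c_p D = 1030 × 3970 × 25.6 = 1.05×10^8 J m⁻² K⁻¹.
Angular frequency ω = 2π / T = 2π / 3.15×10^7 s = 1.99×10^-7 s⁻¹.
√((Cω)² + λ²) = √((20.9)² + 3.21²) = 21.1 W/(m²·K).
Amplitude A = F₀ / √((Cω)²+λ²) = 122 / 21.1 = 5.78 K.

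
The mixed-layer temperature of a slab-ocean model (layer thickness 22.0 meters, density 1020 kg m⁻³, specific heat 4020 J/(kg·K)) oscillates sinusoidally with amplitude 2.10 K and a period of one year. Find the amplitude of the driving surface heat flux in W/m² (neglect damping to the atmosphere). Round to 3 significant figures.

Areal heat capacity C = ρ c_p D = 1020 × 4020 × 22.0 = 9.02×10^7 J m⁻² K⁻¹.
ω = 2π / 3.15×10^7 s = 1.99×10^-7 s⁻¹.
Cω = 9.02×10^7 × 1.99×10^-7 = 18.0 W/(m²·K).
F₀ = A × Cω = 2.10 × 18.0 = 37.7 W/m².

37.7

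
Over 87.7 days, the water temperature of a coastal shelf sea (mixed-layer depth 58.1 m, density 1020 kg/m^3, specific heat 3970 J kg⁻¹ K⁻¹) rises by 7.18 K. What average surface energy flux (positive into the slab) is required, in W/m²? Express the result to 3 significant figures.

Areal heat capacity C = ρ c_p D = 1020 × 3970 × 58.1 = 2.35×10^8 J/(m²·K).
Required heat per unit area: Q = C ΔT = 2.35×10^8 × 7.18 = 1.69×10^9 J/m².
Flux F = Q / Δt = 1.69×10^9 / 7.58×10^6 s = 223 W/m².

223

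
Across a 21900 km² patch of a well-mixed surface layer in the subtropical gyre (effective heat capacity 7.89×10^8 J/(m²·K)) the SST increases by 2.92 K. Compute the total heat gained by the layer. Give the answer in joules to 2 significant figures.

Areal heat capacity C = 7.89×10^8 J/(m²·K) (given).
Heat per unit area: q = C ΔT = 7.89×10^8 × 2.92 = 2.30×10^9 J/m².
Total heat: Q = q × A = 2.30×10^9 × (21900 × 10⁶ m²) = 5.05×10^19 J.

5.0×10^19 J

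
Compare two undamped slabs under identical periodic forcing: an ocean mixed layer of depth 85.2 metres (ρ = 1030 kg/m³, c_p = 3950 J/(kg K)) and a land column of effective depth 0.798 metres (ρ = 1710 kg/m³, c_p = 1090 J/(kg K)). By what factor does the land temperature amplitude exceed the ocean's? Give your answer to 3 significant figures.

C_ocean = 1030 × 3950 × 85.2 = 3.47×10^8 J/(m²·K).
C_land = 1710 × 1090 × 0.798 = 1.49×10^6 J/(m²·K).
Undamped amplitude ∝ 1/C, so A_land/A_ocean = C_ocean/C_land = 233.

233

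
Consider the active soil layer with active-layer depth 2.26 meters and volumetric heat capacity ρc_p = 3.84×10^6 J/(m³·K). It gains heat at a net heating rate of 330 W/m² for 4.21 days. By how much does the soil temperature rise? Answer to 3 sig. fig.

13.8 K

Areal heat capacity C = ρc_p × D = 3.84×10^6 × 2.26 = 8.68×10^6 J/(m^2 K).
Net heat input Q = F Δt = 330 × (4.21 days × 86400 s/day) = 1.20×10^8 J/m².
ΔT = Q / C = 1.20×10^8 / 8.68×10^6 = 13.8 K.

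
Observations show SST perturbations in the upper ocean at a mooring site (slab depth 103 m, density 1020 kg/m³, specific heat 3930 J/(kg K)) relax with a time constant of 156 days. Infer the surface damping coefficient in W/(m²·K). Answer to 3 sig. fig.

30.6

Areal heat capacity C = ρ c_p D = 1020 × 3930 × 103 = 4.13×10^8 J/(m²·K).
τ = 156 days = 1.35×10^7 s.
λ = C / τ = 4.13×10^8 / 1.35×10^7 = 30.6 W/(m²·K).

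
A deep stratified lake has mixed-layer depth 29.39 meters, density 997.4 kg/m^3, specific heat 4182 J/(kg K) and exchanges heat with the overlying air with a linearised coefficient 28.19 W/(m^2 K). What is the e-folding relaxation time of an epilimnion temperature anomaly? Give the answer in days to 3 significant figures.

50.3 days

Areal heat capacity C = ρ c_p D = 997.4 × 4182 × 29.39 = 1.23×10^8 J/(m²·K).
Relaxation time τ = C / λ = 1.23×10^8 / 28.19 = 4.35×10^6 s.
In days: 4.35×10^6 s / (86400 s/day) = 50.3 days.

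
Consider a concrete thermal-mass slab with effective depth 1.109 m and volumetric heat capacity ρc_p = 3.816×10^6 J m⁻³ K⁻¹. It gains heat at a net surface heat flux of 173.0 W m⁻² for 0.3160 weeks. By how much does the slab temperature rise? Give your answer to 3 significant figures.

7.81 K

Areal heat capacity C = ρc_p × D = 3.816×10^6 × 1.109 = 4.23×10^6 J/(m²·K).
Net heat input Q = F Δt = 173.0 × (0.3160 weeks × 6.048×10^5 s/week) = 3.31×10^7 J/m².
ΔT = Q / C = 3.31×10^7 / 4.23×10^6 = 7.81 K.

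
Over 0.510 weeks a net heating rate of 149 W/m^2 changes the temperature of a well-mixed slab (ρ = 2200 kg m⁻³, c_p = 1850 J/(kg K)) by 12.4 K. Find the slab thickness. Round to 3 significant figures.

Heat input Q = F Δt = 149 × 3.08×10^5 s = 4.60×10^7 J/m².
Required areal heat capacity C = Q / ΔT = 3.71×10^6 J/(m²·K).
Depth D = C / (ρ c_p) = 3.71×10^6 / (2200 × 1850) = 0.911 m.

0.911 m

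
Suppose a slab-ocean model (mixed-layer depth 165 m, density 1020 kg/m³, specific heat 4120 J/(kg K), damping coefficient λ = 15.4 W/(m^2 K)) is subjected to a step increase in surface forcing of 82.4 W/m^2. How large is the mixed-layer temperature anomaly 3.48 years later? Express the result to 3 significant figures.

4.88 K

Areal heat capacity C = ρ c_p D = 1020 × 4120 × 165 = 6.93×10^8 J m⁻² K⁻¹.
τ = C / λ = 6.93×10^8 / 15.4 = 4.50×10^7 s.
Equilibrium anomaly ΔT_eq = F / λ = 82.4 / 15.4 = 5.35 K.
t = 3.48 years = 1.10×10^8 s, so t/τ = 2.44.
ΔT(t) = ΔT_eq (1 − e^(−t/τ)) = 5.35 × (1 − e^−2.44) = 4.88 K.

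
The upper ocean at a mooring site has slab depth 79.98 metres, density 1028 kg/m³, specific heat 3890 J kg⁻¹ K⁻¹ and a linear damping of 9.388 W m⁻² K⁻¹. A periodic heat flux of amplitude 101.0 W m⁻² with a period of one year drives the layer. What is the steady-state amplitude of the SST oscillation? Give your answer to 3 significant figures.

1.57 K

Areal heat capacity C = ρ c_p D = 1028 × 3890 × 79.98 = 3.20×10^8 J/(m²·K).
Angular frequency ω = 2π / T = 2π / 3.15×10^7 s = 1.99×10^-7 s⁻¹.
√((Cω)² + λ²) = √((63.7)² + 9.388²) = 64.4 W/(m²·K).
Amplitude A = F₀ / √((Cω)²+λ²) = 101.0 / 64.4 = 1.57 K.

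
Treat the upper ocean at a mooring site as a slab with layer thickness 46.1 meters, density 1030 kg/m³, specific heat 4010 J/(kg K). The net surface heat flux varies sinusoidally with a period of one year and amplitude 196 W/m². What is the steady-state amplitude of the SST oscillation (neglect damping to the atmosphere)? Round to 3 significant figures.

Areal heat capacity C = ρ c_p D = 1030 × 4010 × 46.1 = 1.90×10^8 J/(m²·K).
Angular frequency ω = 2π / T = 2π / 3.15×10^7 s = 1.99×10^-7 s⁻¹.
Cω = 1.90×10^8 × 1.99×10^-7 = 37.9 W/(m²·K).
Amplitude A = F₀ / (Cω) = 196 / 37.9 = 5.17 K.

5.17 K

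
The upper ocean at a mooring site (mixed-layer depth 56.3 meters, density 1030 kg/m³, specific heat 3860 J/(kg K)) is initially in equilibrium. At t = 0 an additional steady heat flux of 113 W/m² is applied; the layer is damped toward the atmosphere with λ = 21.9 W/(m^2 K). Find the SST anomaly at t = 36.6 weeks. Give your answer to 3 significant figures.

Areal heat capacity C = ρ c_p D = 1030 × 3860 × 56.3 = 2.24×10^8 J/(m^2 K).
τ = C / λ = 2.24×10^8 / 21.9 = 1.02×10^7 s.
Equilibrium anomaly ΔT_eq = F / λ = 113 / 21.9 = 5.16 K.
t = 36.6 weeks = 2.21×10^7 s, so t/τ = 2.17.
ΔT(t) = ΔT_eq (1 − e^(−t/τ)) = 5.16 × (1 − e^−2.17) = 4.57 K.

4.57 K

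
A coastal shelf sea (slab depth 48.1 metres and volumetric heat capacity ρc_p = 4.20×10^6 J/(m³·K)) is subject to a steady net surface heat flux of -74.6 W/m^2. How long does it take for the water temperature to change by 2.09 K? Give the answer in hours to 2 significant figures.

Areal heat capacity C = ρc_p × D = 4.20×10^6 × 48.1 = 2.02×10^8 J m⁻² K⁻¹.
Time required: Δt = C ΔT / F = 2.02×10^8 × -2.09 / -74.6 = 5.66×10^6 s.
In hours: 5.66×10^6 s / (3600 s/hour) = 1570 hours.

1600 hours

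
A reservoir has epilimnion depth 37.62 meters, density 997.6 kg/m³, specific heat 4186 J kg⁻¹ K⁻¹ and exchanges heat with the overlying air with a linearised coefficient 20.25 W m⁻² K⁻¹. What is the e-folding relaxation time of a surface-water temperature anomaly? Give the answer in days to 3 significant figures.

Areal heat capacity C = ρ c_p D = 997.6 × 4186 × 37.62 = 1.57×10^8 J/(m²·K).
Relaxation time τ = C / λ = 1.57×10^8 / 20.25 = 7.76×10^6 s.
In days: 7.76×10^6 s / (86400 s/day) = 89.8 days.

89.8 days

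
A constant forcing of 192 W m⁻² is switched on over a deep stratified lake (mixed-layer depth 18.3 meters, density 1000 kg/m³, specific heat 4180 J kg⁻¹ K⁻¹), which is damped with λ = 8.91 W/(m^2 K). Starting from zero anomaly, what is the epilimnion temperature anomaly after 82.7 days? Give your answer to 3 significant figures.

Areal heat capacity C = ρ c_p D = 1000 × 4180 × 18.3 = 7.65×10^7 J/(m²·K).
τ = C / λ = 7.65×10^7 / 8.91 = 8.59×10^6 s.
Equilibrium anomaly ΔT_eq = F / λ = 192 / 8.91 = 21.5 K.
t = 82.7 days = 7.15×10^6 s, so t/τ = 0.832.
ΔT(t) = ΔT_eq (1 − e^(−t/τ)) = 21.5 × (1 − e^−0.832) = 12.2 K.

12.2 K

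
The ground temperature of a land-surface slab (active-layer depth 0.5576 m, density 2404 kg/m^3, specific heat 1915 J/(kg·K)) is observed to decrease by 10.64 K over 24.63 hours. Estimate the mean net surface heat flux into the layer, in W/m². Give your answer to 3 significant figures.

-308

Areal heat capacity C = ρ c_p D = 2404 × 1915 × 0.5576 = 2.57×10^6 J/(m^2 K).
Required heat per unit area: Q = C ΔT = 2.57×10^6 × -10.64 = -2.73×10^7 J/m².
Flux F = Q / Δt = -2.73×10^7 / 88700 s = -308 W/m².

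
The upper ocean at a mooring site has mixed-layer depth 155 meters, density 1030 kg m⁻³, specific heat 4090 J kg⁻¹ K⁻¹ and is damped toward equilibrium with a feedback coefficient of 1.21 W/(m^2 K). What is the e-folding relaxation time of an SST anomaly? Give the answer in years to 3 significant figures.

Areal heat capacity C = ρ c_p D = 1030 × 4090 × 155 = 6.53×10^8 J/(m^2 K).
Relaxation time τ = C / λ = 6.53×10^8 / 1.21 = 5.40×10^8 s.
In years: 5.40×10^8 s / (3.156×10^7 s/year) = 17.1 years.

17.1 years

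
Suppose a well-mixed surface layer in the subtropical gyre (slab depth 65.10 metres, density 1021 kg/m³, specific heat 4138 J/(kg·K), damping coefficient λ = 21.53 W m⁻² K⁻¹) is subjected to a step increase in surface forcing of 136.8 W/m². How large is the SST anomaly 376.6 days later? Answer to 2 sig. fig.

Areal heat capacity C = ρ c_p D = 1021 × 4138 × 65.10 = 2.75×10^8 J m⁻² K⁻¹.
τ = C / λ = 2.75×10^8 / 21.53 = 1.28×10^7 s.
Equilibrium anomaly ΔT_eq = F / λ = 136.8 / 21.53 = 6.35 K.
t = 376.6 days = 3.25×10^7 s, so t/τ = 2.55.
ΔT(t) = ΔT_eq (1 − e^(−t/τ)) = 6.35 × (1 − e^−2.55) = 5.86 K.

5.9 K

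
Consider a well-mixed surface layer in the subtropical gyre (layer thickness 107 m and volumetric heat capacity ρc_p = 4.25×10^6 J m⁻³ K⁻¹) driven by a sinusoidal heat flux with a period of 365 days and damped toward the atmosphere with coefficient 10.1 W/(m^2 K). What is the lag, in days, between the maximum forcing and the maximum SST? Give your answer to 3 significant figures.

84.8 days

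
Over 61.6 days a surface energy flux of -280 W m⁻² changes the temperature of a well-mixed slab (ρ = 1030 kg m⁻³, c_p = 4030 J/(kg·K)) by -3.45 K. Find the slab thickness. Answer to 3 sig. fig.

104 m

Heat input Q = F Δt = -280 × 5.32×10^6 s = -1.49×10^9 J/m².
Required areal heat capacity C = Q / ΔT = 4.32×10^8 J/(m²·K).
Depth D = C / (ρ c_p) = 4.32×10^8 / (1030 × 4030) = 104 m.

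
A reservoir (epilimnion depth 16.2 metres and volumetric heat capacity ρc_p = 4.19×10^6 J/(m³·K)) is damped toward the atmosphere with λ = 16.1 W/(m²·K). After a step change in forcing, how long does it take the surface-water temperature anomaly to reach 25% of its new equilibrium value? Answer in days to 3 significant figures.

14.0 days

Areal heat capacity C = ρc_p × D = 4.19×10^6 × 16.2 = 6.79×10^7 J/(m^2 K).
τ = C / λ = 6.79×10^7 / 16.1 = 4.22×10^6 s.
Fraction reached: 1 − e^(−t/τ) = 0.25 ⇒ t = −τ ln(1 − 0.25) = τ × 0.288.
t = 1.21×10^6 s = 14.0 days.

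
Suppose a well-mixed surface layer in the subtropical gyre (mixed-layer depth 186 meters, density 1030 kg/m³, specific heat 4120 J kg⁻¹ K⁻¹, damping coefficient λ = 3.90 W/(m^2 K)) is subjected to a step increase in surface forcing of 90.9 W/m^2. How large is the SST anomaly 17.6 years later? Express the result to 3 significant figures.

21.8 K

Areal heat capacity C = ρ c_p D = 1030 × 4120 × 186 = 7.89×10^8 J m⁻² K⁻¹.
τ = C / λ = 7.89×10^8 / 3.90 = 2.02×10^8 s.
Equilibrium anomaly ΔT_eq = F / λ = 90.9 / 3.90 = 23.3 K.
t = 17.6 years = 5.55×10^8 s, so t/τ = 2.74.
ΔT(t) = ΔT_eq (1 − e^(−t/τ)) = 23.3 × (1 − e^−2.74) = 21.8 K.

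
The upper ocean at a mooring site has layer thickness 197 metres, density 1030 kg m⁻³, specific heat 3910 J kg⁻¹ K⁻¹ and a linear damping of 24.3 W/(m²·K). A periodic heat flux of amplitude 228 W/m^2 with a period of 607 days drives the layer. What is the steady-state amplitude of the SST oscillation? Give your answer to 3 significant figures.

Areal heat capacity C = ρ c_p D = 1030 × 3910 × 197 = 7.93×10^8 J/(m²·K).
Angular frequency ω = 2π / T = 2π / 5.24×10^7 s = 1.20×10^-7 s⁻¹.
√((Cω)² + λ²) = √((95.1)² + 24.3²) = 98.1 W/(m²·K).
Amplitude A = F₀ / √((Cω)²+λ²) = 228 / 98.1 = 2.32 K.

2.32 K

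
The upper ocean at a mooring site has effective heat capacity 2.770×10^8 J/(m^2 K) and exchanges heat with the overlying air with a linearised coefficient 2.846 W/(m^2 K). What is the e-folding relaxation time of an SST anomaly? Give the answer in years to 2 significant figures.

3.1 years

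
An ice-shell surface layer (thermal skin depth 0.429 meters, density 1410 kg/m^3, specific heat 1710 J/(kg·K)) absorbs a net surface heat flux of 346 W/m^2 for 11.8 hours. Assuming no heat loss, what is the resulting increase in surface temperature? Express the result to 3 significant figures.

14.2 K

Areal heat capacity C = ρ c_p D = 1410 × 1710 × 0.429 = 1.03×10^6 J/(m^2 K).
Net heat input Q = F Δt = 346 × (11.8 hours × 3600 s/hour) = 1.47×10^7 J/m².
ΔT = Q / C = 1.47×10^7 / 1.03×10^6 = 14.2 K.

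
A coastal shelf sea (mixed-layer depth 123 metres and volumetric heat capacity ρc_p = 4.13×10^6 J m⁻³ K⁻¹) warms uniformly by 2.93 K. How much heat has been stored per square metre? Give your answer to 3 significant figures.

Areal heat capacity C = ρc_p × D = 4.13×10^6 × 123 = 5.08×10^8 J/(m^2 K).
ΔQ = C ΔT = 5.08×10^8 × 2.93 = 1.49×10^9 J/m².

1.49×10^9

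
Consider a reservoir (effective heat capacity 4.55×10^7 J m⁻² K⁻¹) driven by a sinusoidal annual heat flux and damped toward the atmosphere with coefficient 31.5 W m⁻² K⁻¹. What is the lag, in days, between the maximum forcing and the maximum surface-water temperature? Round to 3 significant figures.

16.3 days

Areal heat capacity C = 4.55×10^7 J m⁻² K⁻¹ (given).
ω = 2π / 3.15×10^7 s = 1.99×10^-7 s⁻¹.
Phase lag φ = arctan(Cω/λ) = arctan(9.07/31.5) = 0.280 rad.
Time lag = φ / ω = 0.280 / 1.99×10^-7 = 1.41×10^6 s = 16.3 days.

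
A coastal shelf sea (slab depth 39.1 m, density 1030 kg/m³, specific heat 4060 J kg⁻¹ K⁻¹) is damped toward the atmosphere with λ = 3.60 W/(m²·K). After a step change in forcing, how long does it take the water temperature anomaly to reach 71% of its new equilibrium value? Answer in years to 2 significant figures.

Areal heat capacity C = ρ c_p D = 1030 × 4060 × 39.1 = 1.64×10^8 J/(m²·K).
τ = C / λ = 1.64×10^8 / 3.60 = 4.54×10^7 s.
Fraction reached: 1 − e^(−t/τ) = 0.71 ⇒ t = −τ ln(1 − 0.71) = τ × 1.24.
t = 5.62×10^7 s = 1.78 years.

1.8 years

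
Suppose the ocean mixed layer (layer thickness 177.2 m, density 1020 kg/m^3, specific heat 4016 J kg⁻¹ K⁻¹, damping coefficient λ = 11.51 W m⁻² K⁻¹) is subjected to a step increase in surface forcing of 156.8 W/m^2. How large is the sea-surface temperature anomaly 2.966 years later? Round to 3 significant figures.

Areal heat capacity C = ρ c_p D = 1020 × 4016 × 177.2 = 7.26×10^8 J m⁻² K⁻¹.
τ = C / λ = 7.26×10^8 / 11.51 = 6.31×10^7 s.
Equilibrium anomaly ΔT_eq = F / λ = 156.8 / 11.51 = 13.6 K.
t = 2.966 years = 9.36×10^7 s, so t/τ = 1.48.
ΔT(t) = ΔT_eq (1 − e^(−t/τ)) = 13.6 × (1 − e^−1.48) = 10.5 K.

10.5 K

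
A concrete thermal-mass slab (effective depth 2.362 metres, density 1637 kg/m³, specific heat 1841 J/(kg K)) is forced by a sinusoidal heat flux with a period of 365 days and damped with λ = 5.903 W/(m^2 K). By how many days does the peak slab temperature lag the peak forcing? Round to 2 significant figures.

Areal heat capacity C = ρ c_p D = 1637 × 1841 × 2.362 = 7.12×10^6 J m⁻² K⁻¹.
ω = 2π / 3.15×10^7 s = 1.99×10^-7 s⁻¹.
Phase lag φ = arctan(Cω/λ) = arctan(1.42/5.903) = 0.236 rad.
Time lag = φ / ω = 0.236 / 1.99×10^-7 = 1.18×10^6 s = 13.7 days.

14 days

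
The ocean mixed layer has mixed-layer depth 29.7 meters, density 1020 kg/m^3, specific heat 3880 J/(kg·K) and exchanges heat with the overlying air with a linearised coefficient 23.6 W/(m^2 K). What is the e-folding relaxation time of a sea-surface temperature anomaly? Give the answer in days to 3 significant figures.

Areal heat capacity C = ρ c_p D = 1020 × 3880 × 29.7 = 1.18×10^8 J/(m^2 K).
Relaxation time τ = C / λ = 1.18×10^8 / 23.6 = 4.98×10^6 s.
In days: 4.98×10^6 s / (86400 s/day) = 57.6 days.

57.6 days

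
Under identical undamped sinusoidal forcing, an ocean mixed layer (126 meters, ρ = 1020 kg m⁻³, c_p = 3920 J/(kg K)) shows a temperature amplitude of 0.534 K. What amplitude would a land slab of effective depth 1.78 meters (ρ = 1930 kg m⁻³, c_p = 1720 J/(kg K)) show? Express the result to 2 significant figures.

C_ocean = 5.04×10^8 J/(m²·K); C_land = 5.91×10^6 J/(m²·K).
A ∝ 1/C ⇒ A_land = A_ocean × C_ocean/C_land = 0.534 × 85.3 = 45.5 K.

46 K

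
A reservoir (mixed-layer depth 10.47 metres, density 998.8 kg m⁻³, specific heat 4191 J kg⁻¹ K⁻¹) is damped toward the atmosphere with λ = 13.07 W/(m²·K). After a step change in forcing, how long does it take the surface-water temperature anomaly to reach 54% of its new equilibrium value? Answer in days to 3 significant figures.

Areal heat capacity C = ρ c_p D = 998.8 × 4191 × 10.47 = 4.38×10^7 J m⁻² K⁻¹.
τ = C / λ = 4.38×10^7 / 13.07 = 3.35×10^6 s.
Fraction reached: 1 − e^(−t/τ) = 0.54 ⇒ t = −τ ln(1 − 0.54) = τ × 0.777.
t = 2.60×10^6 s = 30.1 days.

30.1 days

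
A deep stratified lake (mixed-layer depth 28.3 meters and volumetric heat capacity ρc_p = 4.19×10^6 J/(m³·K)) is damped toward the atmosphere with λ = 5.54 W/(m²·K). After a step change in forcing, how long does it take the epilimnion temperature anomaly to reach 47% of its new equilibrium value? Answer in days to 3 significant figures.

Areal heat capacity C = ρc_p × D = 4.19×10^6 × 28.3 = 1.19×10^8 J m⁻² K⁻¹.
τ = C / λ = 1.19×10^8 / 5.54 = 2.14×10^7 s.
Fraction reached: 1 − e^(−t/τ) = 0.47 ⇒ t = −τ ln(1 − 0.47) = τ × 0.635.
t = 1.36×10^7 s = 157 days.

157 days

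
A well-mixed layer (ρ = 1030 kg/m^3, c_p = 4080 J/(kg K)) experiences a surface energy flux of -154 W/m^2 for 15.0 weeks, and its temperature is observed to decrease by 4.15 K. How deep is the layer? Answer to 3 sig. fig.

80.1 m

Heat input Q = F Δt = -154 × 9.07×10^6 s = -1.40×10^9 J/m².
Required areal heat capacity C = Q / ΔT = 3.37×10^8 J/(m²·K).
Depth D = C / (ρ c_p) = 3.37×10^8 / (1030 × 4080) = 80.1 m.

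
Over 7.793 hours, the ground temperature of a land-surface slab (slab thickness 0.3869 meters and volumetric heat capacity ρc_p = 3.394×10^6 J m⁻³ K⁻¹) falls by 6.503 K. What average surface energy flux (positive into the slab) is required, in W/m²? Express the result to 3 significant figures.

-304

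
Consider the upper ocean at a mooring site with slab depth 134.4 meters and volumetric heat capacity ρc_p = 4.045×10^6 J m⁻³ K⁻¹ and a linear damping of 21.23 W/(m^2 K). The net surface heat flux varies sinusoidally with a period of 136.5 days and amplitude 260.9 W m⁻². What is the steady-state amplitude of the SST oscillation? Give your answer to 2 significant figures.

Areal heat capacity C = ρc_p × D = 4.045×10^6 × 134.4 = 5.44×10^8 J m⁻² K⁻¹.
Angular frequency ω = 2π / T = 2π / 1.18×10^7 s = 5.33×10^-7 s⁻¹.
√((Cω)² + λ²) = √((290)² + 21.23²) = 290 W/(m²·K).
Amplitude A = F₀ / √((Cω)²+λ²) = 260.9 / 290 = 0.898 K.

0.90 K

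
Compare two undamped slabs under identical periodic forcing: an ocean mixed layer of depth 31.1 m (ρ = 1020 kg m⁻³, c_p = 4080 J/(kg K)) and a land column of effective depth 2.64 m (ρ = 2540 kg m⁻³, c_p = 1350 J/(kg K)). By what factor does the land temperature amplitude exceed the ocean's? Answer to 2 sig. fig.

14

C_ocean = 1020 × 4080 × 31.1 = 1.29×10^8 J/(m²·K).
C_land = 2540 × 1350 × 2.64 = 9.05×10^6 J/(m²·K).
Undamped amplitude ∝ 1/C, so A_land/A_ocean = C_ocean/C_land = 14.3.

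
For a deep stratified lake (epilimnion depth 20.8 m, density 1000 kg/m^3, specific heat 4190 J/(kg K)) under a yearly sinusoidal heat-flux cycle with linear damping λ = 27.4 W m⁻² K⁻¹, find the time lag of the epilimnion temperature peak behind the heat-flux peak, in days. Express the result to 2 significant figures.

33 days

Areal heat capacity C = ρ c_p D = 1000 × 4190 × 20.8 = 8.72×10^7 J/(m²·K).
ω = 2π / 3.15×10^7 s = 1.99×10^-7 s⁻¹.
Phase lag φ = arctan(Cω/λ) = arctan(17.4/27.4) = 0.565 rad.
Time lag = φ / ω = 0.565 / 1.99×10^-7 = 2.84×10^6 s = 32.8 days.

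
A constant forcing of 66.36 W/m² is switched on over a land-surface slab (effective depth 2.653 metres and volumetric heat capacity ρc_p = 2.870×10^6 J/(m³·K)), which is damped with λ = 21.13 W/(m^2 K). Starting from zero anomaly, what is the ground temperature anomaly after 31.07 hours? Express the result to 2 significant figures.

Areal heat capacity C = ρc_p × D = 2.870×10^6 × 2.653 = 7.61×10^6 J/(m²·K).
τ = C / λ = 7.61×10^6 / 21.13 = 3.60×10^5 s.
Equilibrium anomaly ΔT_eq = F / λ = 66.36 / 21.13 = 3.14 K.
t = 31.07 hours = 1.12×10^5 s, so t/τ = 0.310.
ΔT(t) = ΔT_eq (1 − e^(−t/τ)) = 3.14 × (1 − e^−0.310) = 0.838 K.

0.84 K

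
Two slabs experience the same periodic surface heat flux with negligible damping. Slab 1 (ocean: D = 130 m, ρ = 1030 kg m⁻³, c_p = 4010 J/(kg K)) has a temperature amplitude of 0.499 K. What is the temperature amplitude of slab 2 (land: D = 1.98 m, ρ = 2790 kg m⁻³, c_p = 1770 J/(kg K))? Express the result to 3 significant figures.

27.4 K

C_ocean = 5.37×10^8 J/(m²·K); C_land = 9.78×10^6 J/(m²·K).
A ∝ 1/C ⇒ A_land = A_ocean × C_ocean/C_land = 0.499 × 54.9 = 27.4 K.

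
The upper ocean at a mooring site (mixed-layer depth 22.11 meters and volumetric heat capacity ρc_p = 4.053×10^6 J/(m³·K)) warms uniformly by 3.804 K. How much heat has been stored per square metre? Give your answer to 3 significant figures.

Areal heat capacity C = ρc_p × D = 4.053×10^6 × 22.11 = 8.96×10^7 J/(m²·K).
ΔQ = C ΔT = 8.96×10^7 × 3.804 = 3.41×10^8 J/m².

3.41×10^8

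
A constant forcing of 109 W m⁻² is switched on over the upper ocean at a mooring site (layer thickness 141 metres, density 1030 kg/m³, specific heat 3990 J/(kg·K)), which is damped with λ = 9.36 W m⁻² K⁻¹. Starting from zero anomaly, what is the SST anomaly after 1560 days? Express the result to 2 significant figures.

10 K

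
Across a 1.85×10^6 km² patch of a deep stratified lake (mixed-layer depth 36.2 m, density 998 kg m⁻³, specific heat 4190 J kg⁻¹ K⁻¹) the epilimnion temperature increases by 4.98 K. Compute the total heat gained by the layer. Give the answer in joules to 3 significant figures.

Areal heat capacity C = ρ c_p D = 998 × 4190 × 36.2 = 1.51×10^8 J/(m^2 K).
Heat per unit area: q = C ΔT = 1.51×10^8 × 4.98 = 7.54×10^8 J/m².
Total heat: Q = q × A = 7.54×10^8 × (1.85×10^6 × 10⁶ m²) = 1.39×10^21 J.

1.39×10^21 J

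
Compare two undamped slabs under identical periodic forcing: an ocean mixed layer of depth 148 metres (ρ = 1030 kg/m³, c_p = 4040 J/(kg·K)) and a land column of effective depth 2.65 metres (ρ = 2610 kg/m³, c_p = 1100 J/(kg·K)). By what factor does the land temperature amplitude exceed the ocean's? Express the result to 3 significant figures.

80.9

C_ocean = 1030 × 4040 × 148 = 6.16×10^8 J/(m²·K).
C_land = 2610 × 1100 × 2.65 = 7.61×10^6 J/(m²·K).
Undamped amplitude ∝ 1/C, so A_land/A_ocean = C_ocean/C_land = 80.9.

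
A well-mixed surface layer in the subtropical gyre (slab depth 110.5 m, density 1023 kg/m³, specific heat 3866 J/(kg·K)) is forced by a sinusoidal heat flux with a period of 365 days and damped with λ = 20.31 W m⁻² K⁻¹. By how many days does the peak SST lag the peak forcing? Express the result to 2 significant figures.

78 days

Areal heat capacity C = ρ c_p D = 1023 × 3866 × 110.5 = 4.37×10^8 J m⁻² K⁻¹.
ω = 2π / 3.15×10^7 s = 1.99×10^-7 s⁻¹.
Phase lag φ = arctan(Cω/λ) = arctan(87.1/20.31) = 1.34 rad.
Time lag = φ / ω = 1.34 / 1.99×10^-7 = 6.73×10^6 s = 77.9 days.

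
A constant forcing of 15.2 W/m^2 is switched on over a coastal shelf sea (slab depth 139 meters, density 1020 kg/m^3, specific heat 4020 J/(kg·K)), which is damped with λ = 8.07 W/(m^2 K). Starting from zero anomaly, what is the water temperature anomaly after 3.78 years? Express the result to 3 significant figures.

1.54 K

Areal heat capacity C = ρ c_p D = 1020 × 4020 × 139 = 5.70×10^8 J/(m^2 K).
τ = C / λ = 5.70×10^8 / 8.07 = 7.06×10^7 s.
Equilibrium anomaly ΔT_eq = F / λ = 15.2 / 8.07 = 1.88 K.
t = 3.78 years = 1.19×10^8 s, so t/τ = 1.69.
ΔT(t) = ΔT_eq (1 − e^(−t/τ)) = 1.88 × (1 − e^−1.69) = 1.54 K.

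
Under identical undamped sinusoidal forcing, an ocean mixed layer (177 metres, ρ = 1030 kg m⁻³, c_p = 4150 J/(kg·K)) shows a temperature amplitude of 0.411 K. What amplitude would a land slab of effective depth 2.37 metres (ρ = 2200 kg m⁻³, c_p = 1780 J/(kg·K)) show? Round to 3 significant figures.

33.5 K

C_ocean = 7.57×10^8 J/(m²·K); C_land = 9.28×10^6 J/(m²·K).
A ∝ 1/C ⇒ A_land = A_ocean × C_ocean/C_land = 0.411 × 81.5 = 33.5 K.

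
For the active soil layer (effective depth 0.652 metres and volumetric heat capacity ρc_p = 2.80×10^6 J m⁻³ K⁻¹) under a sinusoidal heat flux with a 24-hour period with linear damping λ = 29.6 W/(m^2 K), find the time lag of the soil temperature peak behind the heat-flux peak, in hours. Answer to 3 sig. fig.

Areal heat capacity C = ρc_p × D = 2.80×10^6 × 0.652 = 1.83×10^6 J m⁻² K⁻¹.
ω = 2π / 86400 s = 7.27×10^-5 s⁻¹.
Phase lag φ = arctan(Cω/λ) = arctan(133/29.6) = 1.35 rad.
Time lag = φ / ω = 1.35 / 7.27×10^-5 = 18600 s = 5.16 hours.

5.16 hours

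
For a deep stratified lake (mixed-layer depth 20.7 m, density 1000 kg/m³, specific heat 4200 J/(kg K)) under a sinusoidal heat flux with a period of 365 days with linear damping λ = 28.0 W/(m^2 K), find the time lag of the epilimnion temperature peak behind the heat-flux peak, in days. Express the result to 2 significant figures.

32 days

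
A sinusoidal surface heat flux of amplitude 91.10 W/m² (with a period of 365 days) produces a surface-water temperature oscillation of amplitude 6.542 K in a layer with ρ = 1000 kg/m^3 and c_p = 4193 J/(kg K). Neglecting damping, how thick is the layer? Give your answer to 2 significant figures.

ω = 2π / 3.15×10^7 s = 1.99×10^-7 s⁻¹.
Required C = F₀ / (A ω) = 91.10 / (6.542 × 1.99×10^-7) = 6.99×10^7 J/(m²·K).
D = C / (ρ c_p) = 6.99×10^7 / (1000 × 4193) = 16.7 m.

17 m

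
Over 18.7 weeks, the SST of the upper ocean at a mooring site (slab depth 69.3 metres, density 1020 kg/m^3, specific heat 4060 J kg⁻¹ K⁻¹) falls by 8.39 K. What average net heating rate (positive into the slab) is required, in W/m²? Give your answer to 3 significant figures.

Areal heat capacity C = ρ c_p D = 1020 × 4060 × 69.3 = 2.87×10^8 J/(m²·K).
Required heat per unit area: Q = C ΔT = 2.87×10^8 × -8.39 = -2.41×10^9 J/m².
Flux F = Q / Δt = -2.41×10^9 / 1.13×10^7 s = -213 W/m².

-213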